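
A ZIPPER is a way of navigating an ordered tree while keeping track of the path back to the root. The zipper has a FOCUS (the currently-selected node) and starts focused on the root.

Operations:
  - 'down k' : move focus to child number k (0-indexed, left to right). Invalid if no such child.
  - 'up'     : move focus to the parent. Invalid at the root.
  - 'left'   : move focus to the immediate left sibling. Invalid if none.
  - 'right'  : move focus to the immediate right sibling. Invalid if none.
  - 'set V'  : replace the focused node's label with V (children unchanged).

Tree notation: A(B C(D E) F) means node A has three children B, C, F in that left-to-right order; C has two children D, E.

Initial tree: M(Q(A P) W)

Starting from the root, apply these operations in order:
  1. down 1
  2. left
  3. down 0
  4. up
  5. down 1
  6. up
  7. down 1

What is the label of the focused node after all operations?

Step 1 (down 1): focus=W path=1 depth=1 children=[] left=['Q'] right=[] parent=M
Step 2 (left): focus=Q path=0 depth=1 children=['A', 'P'] left=[] right=['W'] parent=M
Step 3 (down 0): focus=A path=0/0 depth=2 children=[] left=[] right=['P'] parent=Q
Step 4 (up): focus=Q path=0 depth=1 children=['A', 'P'] left=[] right=['W'] parent=M
Step 5 (down 1): focus=P path=0/1 depth=2 children=[] left=['A'] right=[] parent=Q
Step 6 (up): focus=Q path=0 depth=1 children=['A', 'P'] left=[] right=['W'] parent=M
Step 7 (down 1): focus=P path=0/1 depth=2 children=[] left=['A'] right=[] parent=Q

Answer: P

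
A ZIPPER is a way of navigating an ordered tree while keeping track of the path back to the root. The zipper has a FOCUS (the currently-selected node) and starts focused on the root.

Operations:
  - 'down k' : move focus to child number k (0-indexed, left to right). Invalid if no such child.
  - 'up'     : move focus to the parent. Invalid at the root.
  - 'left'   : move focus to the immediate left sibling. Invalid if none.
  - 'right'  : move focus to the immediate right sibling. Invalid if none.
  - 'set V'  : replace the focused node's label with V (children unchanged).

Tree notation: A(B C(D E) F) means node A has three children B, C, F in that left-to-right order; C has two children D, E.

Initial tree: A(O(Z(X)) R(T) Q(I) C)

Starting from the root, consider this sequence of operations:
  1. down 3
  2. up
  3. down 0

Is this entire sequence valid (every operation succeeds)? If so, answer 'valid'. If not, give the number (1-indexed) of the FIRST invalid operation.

Step 1 (down 3): focus=C path=3 depth=1 children=[] left=['O', 'R', 'Q'] right=[] parent=A
Step 2 (up): focus=A path=root depth=0 children=['O', 'R', 'Q', 'C'] (at root)
Step 3 (down 0): focus=O path=0 depth=1 children=['Z'] left=[] right=['R', 'Q', 'C'] parent=A

Answer: valid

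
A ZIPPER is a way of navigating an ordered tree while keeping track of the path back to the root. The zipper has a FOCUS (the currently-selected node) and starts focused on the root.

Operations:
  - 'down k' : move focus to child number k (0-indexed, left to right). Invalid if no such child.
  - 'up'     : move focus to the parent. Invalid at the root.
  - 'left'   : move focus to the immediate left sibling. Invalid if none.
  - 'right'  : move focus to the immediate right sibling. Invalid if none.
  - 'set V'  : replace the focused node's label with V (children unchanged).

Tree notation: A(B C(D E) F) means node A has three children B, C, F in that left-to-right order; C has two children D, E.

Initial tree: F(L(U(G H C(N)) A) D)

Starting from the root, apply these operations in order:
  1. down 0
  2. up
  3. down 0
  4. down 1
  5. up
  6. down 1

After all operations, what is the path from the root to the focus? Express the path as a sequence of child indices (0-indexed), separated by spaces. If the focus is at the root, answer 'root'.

Answer: 0 1

Derivation:
Step 1 (down 0): focus=L path=0 depth=1 children=['U', 'A'] left=[] right=['D'] parent=F
Step 2 (up): focus=F path=root depth=0 children=['L', 'D'] (at root)
Step 3 (down 0): focus=L path=0 depth=1 children=['U', 'A'] left=[] right=['D'] parent=F
Step 4 (down 1): focus=A path=0/1 depth=2 children=[] left=['U'] right=[] parent=L
Step 5 (up): focus=L path=0 depth=1 children=['U', 'A'] left=[] right=['D'] parent=F
Step 6 (down 1): focus=A path=0/1 depth=2 children=[] left=['U'] right=[] parent=L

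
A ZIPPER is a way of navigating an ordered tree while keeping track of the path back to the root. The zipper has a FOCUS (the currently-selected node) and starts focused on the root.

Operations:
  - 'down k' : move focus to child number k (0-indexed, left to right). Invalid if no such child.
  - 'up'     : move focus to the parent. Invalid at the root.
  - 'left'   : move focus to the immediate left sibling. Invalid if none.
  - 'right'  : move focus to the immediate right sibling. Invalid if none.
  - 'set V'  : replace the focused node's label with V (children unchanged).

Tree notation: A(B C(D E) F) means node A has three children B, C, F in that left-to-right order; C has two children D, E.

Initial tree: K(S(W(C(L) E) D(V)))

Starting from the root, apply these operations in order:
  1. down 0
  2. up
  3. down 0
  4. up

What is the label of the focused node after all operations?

Step 1 (down 0): focus=S path=0 depth=1 children=['W', 'D'] left=[] right=[] parent=K
Step 2 (up): focus=K path=root depth=0 children=['S'] (at root)
Step 3 (down 0): focus=S path=0 depth=1 children=['W', 'D'] left=[] right=[] parent=K
Step 4 (up): focus=K path=root depth=0 children=['S'] (at root)

Answer: K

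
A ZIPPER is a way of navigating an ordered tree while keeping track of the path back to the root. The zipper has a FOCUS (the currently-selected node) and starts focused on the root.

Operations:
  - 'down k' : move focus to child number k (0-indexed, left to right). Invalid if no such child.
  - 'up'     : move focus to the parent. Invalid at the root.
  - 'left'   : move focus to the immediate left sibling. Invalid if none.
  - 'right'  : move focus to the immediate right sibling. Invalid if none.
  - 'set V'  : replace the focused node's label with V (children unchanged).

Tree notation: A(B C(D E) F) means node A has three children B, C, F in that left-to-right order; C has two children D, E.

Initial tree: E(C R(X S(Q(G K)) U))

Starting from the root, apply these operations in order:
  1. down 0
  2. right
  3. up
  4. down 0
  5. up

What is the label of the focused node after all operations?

Step 1 (down 0): focus=C path=0 depth=1 children=[] left=[] right=['R'] parent=E
Step 2 (right): focus=R path=1 depth=1 children=['X', 'S', 'U'] left=['C'] right=[] parent=E
Step 3 (up): focus=E path=root depth=0 children=['C', 'R'] (at root)
Step 4 (down 0): focus=C path=0 depth=1 children=[] left=[] right=['R'] parent=E
Step 5 (up): focus=E path=root depth=0 children=['C', 'R'] (at root)

Answer: E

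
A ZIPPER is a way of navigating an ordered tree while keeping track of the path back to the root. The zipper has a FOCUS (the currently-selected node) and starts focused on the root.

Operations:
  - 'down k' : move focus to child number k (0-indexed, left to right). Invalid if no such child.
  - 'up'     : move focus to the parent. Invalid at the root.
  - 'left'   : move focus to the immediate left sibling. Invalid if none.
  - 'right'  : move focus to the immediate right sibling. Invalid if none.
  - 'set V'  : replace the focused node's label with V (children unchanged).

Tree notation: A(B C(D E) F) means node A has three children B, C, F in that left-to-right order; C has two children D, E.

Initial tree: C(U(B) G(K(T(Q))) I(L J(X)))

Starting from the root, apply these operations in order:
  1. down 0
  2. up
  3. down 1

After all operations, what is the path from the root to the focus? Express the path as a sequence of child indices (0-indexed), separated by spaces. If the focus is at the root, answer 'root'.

Answer: 1

Derivation:
Step 1 (down 0): focus=U path=0 depth=1 children=['B'] left=[] right=['G', 'I'] parent=C
Step 2 (up): focus=C path=root depth=0 children=['U', 'G', 'I'] (at root)
Step 3 (down 1): focus=G path=1 depth=1 children=['K'] left=['U'] right=['I'] parent=C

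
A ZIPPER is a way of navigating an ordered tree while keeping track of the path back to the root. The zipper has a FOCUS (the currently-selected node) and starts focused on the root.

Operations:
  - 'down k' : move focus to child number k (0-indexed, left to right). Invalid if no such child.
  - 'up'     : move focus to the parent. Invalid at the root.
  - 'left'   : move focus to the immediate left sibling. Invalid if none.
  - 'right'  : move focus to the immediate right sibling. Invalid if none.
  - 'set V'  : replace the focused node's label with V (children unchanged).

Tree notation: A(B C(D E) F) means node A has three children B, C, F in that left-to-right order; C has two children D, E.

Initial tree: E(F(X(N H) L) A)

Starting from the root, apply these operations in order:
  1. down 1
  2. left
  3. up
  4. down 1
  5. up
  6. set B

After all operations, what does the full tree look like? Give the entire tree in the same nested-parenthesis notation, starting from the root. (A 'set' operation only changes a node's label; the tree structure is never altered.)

Answer: B(F(X(N H) L) A)

Derivation:
Step 1 (down 1): focus=A path=1 depth=1 children=[] left=['F'] right=[] parent=E
Step 2 (left): focus=F path=0 depth=1 children=['X', 'L'] left=[] right=['A'] parent=E
Step 3 (up): focus=E path=root depth=0 children=['F', 'A'] (at root)
Step 4 (down 1): focus=A path=1 depth=1 children=[] left=['F'] right=[] parent=E
Step 5 (up): focus=E path=root depth=0 children=['F', 'A'] (at root)
Step 6 (set B): focus=B path=root depth=0 children=['F', 'A'] (at root)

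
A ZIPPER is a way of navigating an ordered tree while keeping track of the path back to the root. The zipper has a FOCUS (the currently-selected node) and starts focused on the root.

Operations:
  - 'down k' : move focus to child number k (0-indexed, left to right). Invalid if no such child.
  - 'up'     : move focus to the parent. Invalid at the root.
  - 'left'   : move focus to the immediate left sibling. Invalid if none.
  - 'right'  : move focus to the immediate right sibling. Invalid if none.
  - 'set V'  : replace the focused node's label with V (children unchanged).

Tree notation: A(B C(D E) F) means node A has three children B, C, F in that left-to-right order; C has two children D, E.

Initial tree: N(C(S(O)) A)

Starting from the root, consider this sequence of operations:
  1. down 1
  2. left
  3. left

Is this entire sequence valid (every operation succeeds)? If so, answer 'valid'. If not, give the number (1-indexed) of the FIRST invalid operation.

Answer: 3

Derivation:
Step 1 (down 1): focus=A path=1 depth=1 children=[] left=['C'] right=[] parent=N
Step 2 (left): focus=C path=0 depth=1 children=['S'] left=[] right=['A'] parent=N
Step 3 (left): INVALID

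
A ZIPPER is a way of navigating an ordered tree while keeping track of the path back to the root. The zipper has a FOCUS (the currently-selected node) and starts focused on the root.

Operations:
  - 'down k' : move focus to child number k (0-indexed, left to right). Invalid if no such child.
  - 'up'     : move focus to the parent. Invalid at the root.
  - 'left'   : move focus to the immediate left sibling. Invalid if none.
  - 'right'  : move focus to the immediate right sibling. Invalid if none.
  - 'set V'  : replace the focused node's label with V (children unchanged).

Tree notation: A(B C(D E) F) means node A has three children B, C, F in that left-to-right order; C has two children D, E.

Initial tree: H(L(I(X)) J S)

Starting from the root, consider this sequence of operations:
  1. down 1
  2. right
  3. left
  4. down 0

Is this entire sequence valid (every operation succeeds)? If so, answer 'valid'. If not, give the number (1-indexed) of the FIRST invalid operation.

Step 1 (down 1): focus=J path=1 depth=1 children=[] left=['L'] right=['S'] parent=H
Step 2 (right): focus=S path=2 depth=1 children=[] left=['L', 'J'] right=[] parent=H
Step 3 (left): focus=J path=1 depth=1 children=[] left=['L'] right=['S'] parent=H
Step 4 (down 0): INVALID

Answer: 4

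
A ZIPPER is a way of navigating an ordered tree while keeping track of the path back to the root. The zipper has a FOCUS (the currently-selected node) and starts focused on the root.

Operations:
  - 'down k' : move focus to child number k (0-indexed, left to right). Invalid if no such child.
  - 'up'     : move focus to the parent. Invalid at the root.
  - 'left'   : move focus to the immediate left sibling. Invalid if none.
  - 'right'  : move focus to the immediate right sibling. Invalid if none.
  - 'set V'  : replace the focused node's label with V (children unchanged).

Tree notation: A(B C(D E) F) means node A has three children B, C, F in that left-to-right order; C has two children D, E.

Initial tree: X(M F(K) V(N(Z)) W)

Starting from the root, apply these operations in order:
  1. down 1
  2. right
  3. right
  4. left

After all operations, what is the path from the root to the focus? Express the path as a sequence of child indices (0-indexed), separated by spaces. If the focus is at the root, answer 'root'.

Step 1 (down 1): focus=F path=1 depth=1 children=['K'] left=['M'] right=['V', 'W'] parent=X
Step 2 (right): focus=V path=2 depth=1 children=['N'] left=['M', 'F'] right=['W'] parent=X
Step 3 (right): focus=W path=3 depth=1 children=[] left=['M', 'F', 'V'] right=[] parent=X
Step 4 (left): focus=V path=2 depth=1 children=['N'] left=['M', 'F'] right=['W'] parent=X

Answer: 2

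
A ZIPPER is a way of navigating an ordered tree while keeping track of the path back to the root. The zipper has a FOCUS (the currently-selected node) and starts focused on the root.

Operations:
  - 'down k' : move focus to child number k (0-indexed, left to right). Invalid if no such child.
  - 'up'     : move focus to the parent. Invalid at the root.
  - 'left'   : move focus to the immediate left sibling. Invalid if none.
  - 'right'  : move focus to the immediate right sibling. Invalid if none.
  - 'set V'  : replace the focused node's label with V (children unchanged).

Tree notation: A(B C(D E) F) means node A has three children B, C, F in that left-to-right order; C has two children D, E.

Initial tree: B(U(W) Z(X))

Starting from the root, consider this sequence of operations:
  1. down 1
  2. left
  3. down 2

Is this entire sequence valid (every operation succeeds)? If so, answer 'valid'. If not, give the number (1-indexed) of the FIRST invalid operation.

Step 1 (down 1): focus=Z path=1 depth=1 children=['X'] left=['U'] right=[] parent=B
Step 2 (left): focus=U path=0 depth=1 children=['W'] left=[] right=['Z'] parent=B
Step 3 (down 2): INVALID

Answer: 3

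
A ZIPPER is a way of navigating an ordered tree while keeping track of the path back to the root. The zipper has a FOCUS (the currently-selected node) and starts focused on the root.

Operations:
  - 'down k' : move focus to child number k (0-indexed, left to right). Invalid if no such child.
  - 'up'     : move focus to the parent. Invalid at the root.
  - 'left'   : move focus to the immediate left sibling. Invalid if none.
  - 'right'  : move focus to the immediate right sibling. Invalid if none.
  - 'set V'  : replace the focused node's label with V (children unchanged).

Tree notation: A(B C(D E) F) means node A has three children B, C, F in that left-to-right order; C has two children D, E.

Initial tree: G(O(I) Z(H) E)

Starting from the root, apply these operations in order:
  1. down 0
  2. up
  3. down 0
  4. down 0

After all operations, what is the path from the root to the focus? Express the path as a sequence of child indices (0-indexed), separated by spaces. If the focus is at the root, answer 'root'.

Answer: 0 0

Derivation:
Step 1 (down 0): focus=O path=0 depth=1 children=['I'] left=[] right=['Z', 'E'] parent=G
Step 2 (up): focus=G path=root depth=0 children=['O', 'Z', 'E'] (at root)
Step 3 (down 0): focus=O path=0 depth=1 children=['I'] left=[] right=['Z', 'E'] parent=G
Step 4 (down 0): focus=I path=0/0 depth=2 children=[] left=[] right=[] parent=O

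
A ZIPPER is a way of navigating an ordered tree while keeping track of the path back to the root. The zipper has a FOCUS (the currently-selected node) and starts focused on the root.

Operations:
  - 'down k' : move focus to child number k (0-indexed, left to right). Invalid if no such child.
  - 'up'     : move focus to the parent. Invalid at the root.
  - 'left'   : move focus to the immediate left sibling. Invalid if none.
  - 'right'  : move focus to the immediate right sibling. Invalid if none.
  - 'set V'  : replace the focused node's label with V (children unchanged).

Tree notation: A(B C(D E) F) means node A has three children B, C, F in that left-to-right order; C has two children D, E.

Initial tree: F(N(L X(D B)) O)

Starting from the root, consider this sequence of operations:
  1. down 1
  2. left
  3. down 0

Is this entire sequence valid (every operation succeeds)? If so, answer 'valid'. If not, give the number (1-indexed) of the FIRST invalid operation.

Answer: valid

Derivation:
Step 1 (down 1): focus=O path=1 depth=1 children=[] left=['N'] right=[] parent=F
Step 2 (left): focus=N path=0 depth=1 children=['L', 'X'] left=[] right=['O'] parent=F
Step 3 (down 0): focus=L path=0/0 depth=2 children=[] left=[] right=['X'] parent=N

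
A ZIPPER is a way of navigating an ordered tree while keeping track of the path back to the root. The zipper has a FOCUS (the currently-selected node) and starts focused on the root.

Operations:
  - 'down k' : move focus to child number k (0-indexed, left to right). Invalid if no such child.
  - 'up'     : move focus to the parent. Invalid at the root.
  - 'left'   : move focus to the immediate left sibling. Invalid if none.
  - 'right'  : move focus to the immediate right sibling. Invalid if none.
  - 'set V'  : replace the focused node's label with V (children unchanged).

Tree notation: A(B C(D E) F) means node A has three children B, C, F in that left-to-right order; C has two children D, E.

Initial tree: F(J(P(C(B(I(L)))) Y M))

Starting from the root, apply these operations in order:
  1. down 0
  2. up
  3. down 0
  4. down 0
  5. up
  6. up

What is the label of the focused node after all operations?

Answer: F

Derivation:
Step 1 (down 0): focus=J path=0 depth=1 children=['P', 'Y', 'M'] left=[] right=[] parent=F
Step 2 (up): focus=F path=root depth=0 children=['J'] (at root)
Step 3 (down 0): focus=J path=0 depth=1 children=['P', 'Y', 'M'] left=[] right=[] parent=F
Step 4 (down 0): focus=P path=0/0 depth=2 children=['C'] left=[] right=['Y', 'M'] parent=J
Step 5 (up): focus=J path=0 depth=1 children=['P', 'Y', 'M'] left=[] right=[] parent=F
Step 6 (up): focus=F path=root depth=0 children=['J'] (at root)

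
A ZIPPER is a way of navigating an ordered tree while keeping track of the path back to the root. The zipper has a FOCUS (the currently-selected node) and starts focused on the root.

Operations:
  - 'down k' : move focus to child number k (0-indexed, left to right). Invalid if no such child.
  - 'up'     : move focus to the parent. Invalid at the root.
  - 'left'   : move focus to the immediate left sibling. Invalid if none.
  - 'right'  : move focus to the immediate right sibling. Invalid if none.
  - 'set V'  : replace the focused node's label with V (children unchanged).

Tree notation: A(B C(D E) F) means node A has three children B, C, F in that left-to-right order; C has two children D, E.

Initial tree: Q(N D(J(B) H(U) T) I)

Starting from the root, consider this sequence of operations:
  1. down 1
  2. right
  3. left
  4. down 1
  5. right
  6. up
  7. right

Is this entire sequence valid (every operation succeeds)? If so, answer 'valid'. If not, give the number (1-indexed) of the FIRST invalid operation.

Answer: valid

Derivation:
Step 1 (down 1): focus=D path=1 depth=1 children=['J', 'H', 'T'] left=['N'] right=['I'] parent=Q
Step 2 (right): focus=I path=2 depth=1 children=[] left=['N', 'D'] right=[] parent=Q
Step 3 (left): focus=D path=1 depth=1 children=['J', 'H', 'T'] left=['N'] right=['I'] parent=Q
Step 4 (down 1): focus=H path=1/1 depth=2 children=['U'] left=['J'] right=['T'] parent=D
Step 5 (right): focus=T path=1/2 depth=2 children=[] left=['J', 'H'] right=[] parent=D
Step 6 (up): focus=D path=1 depth=1 children=['J', 'H', 'T'] left=['N'] right=['I'] parent=Q
Step 7 (right): focus=I path=2 depth=1 children=[] left=['N', 'D'] right=[] parent=Q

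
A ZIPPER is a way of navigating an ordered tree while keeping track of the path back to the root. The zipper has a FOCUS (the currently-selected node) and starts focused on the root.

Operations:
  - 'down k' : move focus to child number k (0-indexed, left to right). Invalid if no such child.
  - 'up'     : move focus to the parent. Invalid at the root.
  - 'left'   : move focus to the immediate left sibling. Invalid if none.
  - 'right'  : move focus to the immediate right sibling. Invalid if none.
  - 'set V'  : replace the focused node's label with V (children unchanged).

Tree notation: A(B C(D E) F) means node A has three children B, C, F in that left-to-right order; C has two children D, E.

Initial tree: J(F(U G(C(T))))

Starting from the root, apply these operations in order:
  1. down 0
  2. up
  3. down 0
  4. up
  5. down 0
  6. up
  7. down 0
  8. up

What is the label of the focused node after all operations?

Answer: J

Derivation:
Step 1 (down 0): focus=F path=0 depth=1 children=['U', 'G'] left=[] right=[] parent=J
Step 2 (up): focus=J path=root depth=0 children=['F'] (at root)
Step 3 (down 0): focus=F path=0 depth=1 children=['U', 'G'] left=[] right=[] parent=J
Step 4 (up): focus=J path=root depth=0 children=['F'] (at root)
Step 5 (down 0): focus=F path=0 depth=1 children=['U', 'G'] left=[] right=[] parent=J
Step 6 (up): focus=J path=root depth=0 children=['F'] (at root)
Step 7 (down 0): focus=F path=0 depth=1 children=['U', 'G'] left=[] right=[] parent=J
Step 8 (up): focus=J path=root depth=0 children=['F'] (at root)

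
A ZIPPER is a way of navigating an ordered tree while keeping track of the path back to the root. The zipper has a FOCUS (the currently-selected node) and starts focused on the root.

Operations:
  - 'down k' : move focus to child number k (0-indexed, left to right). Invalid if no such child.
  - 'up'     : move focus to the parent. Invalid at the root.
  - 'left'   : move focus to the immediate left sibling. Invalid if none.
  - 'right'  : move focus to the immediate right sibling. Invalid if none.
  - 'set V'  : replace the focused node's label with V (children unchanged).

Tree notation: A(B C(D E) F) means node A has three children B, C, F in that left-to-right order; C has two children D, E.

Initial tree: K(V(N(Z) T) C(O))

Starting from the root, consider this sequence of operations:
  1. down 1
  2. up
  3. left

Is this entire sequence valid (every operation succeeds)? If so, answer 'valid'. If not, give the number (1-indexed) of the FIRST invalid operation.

Answer: 3

Derivation:
Step 1 (down 1): focus=C path=1 depth=1 children=['O'] left=['V'] right=[] parent=K
Step 2 (up): focus=K path=root depth=0 children=['V', 'C'] (at root)
Step 3 (left): INVALID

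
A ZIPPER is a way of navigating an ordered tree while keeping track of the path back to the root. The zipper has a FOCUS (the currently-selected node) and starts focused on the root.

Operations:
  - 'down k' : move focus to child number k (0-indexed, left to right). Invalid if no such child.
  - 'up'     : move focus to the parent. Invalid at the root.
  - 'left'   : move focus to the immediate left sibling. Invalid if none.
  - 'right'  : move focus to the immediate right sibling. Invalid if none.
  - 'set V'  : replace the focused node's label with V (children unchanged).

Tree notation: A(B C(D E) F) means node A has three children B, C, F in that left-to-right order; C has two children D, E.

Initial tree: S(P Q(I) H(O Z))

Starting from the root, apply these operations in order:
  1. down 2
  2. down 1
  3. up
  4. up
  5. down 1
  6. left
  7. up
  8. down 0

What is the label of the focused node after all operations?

Step 1 (down 2): focus=H path=2 depth=1 children=['O', 'Z'] left=['P', 'Q'] right=[] parent=S
Step 2 (down 1): focus=Z path=2/1 depth=2 children=[] left=['O'] right=[] parent=H
Step 3 (up): focus=H path=2 depth=1 children=['O', 'Z'] left=['P', 'Q'] right=[] parent=S
Step 4 (up): focus=S path=root depth=0 children=['P', 'Q', 'H'] (at root)
Step 5 (down 1): focus=Q path=1 depth=1 children=['I'] left=['P'] right=['H'] parent=S
Step 6 (left): focus=P path=0 depth=1 children=[] left=[] right=['Q', 'H'] parent=S
Step 7 (up): focus=S path=root depth=0 children=['P', 'Q', 'H'] (at root)
Step 8 (down 0): focus=P path=0 depth=1 children=[] left=[] right=['Q', 'H'] parent=S

Answer: P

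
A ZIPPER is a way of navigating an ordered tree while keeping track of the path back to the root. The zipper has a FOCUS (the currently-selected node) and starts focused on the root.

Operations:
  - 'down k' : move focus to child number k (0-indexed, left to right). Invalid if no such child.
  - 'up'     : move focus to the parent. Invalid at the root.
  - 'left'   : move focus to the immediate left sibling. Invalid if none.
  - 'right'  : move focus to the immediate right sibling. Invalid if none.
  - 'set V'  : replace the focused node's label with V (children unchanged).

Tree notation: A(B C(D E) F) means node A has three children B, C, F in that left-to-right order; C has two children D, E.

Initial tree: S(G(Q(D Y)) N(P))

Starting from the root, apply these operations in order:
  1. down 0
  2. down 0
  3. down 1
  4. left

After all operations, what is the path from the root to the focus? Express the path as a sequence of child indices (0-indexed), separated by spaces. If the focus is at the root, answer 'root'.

Step 1 (down 0): focus=G path=0 depth=1 children=['Q'] left=[] right=['N'] parent=S
Step 2 (down 0): focus=Q path=0/0 depth=2 children=['D', 'Y'] left=[] right=[] parent=G
Step 3 (down 1): focus=Y path=0/0/1 depth=3 children=[] left=['D'] right=[] parent=Q
Step 4 (left): focus=D path=0/0/0 depth=3 children=[] left=[] right=['Y'] parent=Q

Answer: 0 0 0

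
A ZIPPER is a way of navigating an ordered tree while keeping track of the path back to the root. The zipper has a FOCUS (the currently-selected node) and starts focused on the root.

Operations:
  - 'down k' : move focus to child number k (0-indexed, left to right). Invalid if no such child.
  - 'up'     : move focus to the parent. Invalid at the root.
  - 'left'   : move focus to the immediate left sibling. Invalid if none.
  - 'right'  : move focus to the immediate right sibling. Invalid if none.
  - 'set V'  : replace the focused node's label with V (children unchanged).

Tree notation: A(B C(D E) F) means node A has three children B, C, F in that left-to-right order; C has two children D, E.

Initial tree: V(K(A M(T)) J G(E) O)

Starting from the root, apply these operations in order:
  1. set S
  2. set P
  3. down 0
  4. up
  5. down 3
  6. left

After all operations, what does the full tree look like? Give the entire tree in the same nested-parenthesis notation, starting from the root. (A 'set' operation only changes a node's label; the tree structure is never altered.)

Answer: P(K(A M(T)) J G(E) O)

Derivation:
Step 1 (set S): focus=S path=root depth=0 children=['K', 'J', 'G', 'O'] (at root)
Step 2 (set P): focus=P path=root depth=0 children=['K', 'J', 'G', 'O'] (at root)
Step 3 (down 0): focus=K path=0 depth=1 children=['A', 'M'] left=[] right=['J', 'G', 'O'] parent=P
Step 4 (up): focus=P path=root depth=0 children=['K', 'J', 'G', 'O'] (at root)
Step 5 (down 3): focus=O path=3 depth=1 children=[] left=['K', 'J', 'G'] right=[] parent=P
Step 6 (left): focus=G path=2 depth=1 children=['E'] left=['K', 'J'] right=['O'] parent=P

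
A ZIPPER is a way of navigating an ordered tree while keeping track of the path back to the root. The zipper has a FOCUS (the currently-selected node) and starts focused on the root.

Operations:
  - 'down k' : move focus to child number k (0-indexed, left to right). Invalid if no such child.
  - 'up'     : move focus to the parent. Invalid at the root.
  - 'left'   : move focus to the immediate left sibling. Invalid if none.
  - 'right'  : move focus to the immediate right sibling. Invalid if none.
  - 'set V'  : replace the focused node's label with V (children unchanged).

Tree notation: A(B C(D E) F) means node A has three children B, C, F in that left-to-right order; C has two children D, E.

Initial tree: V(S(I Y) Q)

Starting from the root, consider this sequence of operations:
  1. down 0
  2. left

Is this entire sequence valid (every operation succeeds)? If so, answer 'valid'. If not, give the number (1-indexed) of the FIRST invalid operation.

Answer: 2

Derivation:
Step 1 (down 0): focus=S path=0 depth=1 children=['I', 'Y'] left=[] right=['Q'] parent=V
Step 2 (left): INVALID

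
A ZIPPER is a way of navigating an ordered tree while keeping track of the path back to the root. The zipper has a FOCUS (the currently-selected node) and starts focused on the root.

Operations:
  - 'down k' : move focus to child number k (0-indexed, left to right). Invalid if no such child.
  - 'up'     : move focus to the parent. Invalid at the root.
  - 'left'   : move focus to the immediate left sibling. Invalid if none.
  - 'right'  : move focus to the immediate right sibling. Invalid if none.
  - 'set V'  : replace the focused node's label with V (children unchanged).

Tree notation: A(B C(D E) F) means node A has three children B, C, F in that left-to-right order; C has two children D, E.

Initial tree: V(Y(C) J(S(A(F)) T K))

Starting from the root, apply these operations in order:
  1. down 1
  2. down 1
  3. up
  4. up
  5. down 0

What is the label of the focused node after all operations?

Answer: Y

Derivation:
Step 1 (down 1): focus=J path=1 depth=1 children=['S', 'T', 'K'] left=['Y'] right=[] parent=V
Step 2 (down 1): focus=T path=1/1 depth=2 children=[] left=['S'] right=['K'] parent=J
Step 3 (up): focus=J path=1 depth=1 children=['S', 'T', 'K'] left=['Y'] right=[] parent=V
Step 4 (up): focus=V path=root depth=0 children=['Y', 'J'] (at root)
Step 5 (down 0): focus=Y path=0 depth=1 children=['C'] left=[] right=['J'] parent=V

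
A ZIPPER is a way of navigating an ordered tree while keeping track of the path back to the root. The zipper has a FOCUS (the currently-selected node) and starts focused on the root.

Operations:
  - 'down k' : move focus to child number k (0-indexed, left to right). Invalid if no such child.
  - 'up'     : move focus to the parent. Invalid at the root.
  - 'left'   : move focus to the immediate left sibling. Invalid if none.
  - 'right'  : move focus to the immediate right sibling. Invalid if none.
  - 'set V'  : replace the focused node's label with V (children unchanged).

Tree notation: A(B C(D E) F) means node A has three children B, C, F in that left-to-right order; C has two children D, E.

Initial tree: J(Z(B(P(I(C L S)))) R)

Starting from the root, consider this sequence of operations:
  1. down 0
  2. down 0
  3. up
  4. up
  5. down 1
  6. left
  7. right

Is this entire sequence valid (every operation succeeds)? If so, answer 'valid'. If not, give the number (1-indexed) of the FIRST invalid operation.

Answer: valid

Derivation:
Step 1 (down 0): focus=Z path=0 depth=1 children=['B'] left=[] right=['R'] parent=J
Step 2 (down 0): focus=B path=0/0 depth=2 children=['P'] left=[] right=[] parent=Z
Step 3 (up): focus=Z path=0 depth=1 children=['B'] left=[] right=['R'] parent=J
Step 4 (up): focus=J path=root depth=0 children=['Z', 'R'] (at root)
Step 5 (down 1): focus=R path=1 depth=1 children=[] left=['Z'] right=[] parent=J
Step 6 (left): focus=Z path=0 depth=1 children=['B'] left=[] right=['R'] parent=J
Step 7 (right): focus=R path=1 depth=1 children=[] left=['Z'] right=[] parent=J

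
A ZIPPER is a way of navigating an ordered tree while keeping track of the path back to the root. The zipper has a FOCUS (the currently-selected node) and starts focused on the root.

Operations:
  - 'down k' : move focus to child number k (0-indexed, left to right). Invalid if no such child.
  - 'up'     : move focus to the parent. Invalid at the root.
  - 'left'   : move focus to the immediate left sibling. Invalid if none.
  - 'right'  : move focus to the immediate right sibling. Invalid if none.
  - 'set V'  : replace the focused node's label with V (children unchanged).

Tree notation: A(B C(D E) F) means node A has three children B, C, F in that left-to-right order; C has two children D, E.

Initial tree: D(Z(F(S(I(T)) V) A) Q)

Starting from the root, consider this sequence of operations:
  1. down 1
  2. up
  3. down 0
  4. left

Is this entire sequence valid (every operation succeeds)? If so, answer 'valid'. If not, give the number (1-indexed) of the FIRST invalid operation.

Answer: 4

Derivation:
Step 1 (down 1): focus=Q path=1 depth=1 children=[] left=['Z'] right=[] parent=D
Step 2 (up): focus=D path=root depth=0 children=['Z', 'Q'] (at root)
Step 3 (down 0): focus=Z path=0 depth=1 children=['F', 'A'] left=[] right=['Q'] parent=D
Step 4 (left): INVALID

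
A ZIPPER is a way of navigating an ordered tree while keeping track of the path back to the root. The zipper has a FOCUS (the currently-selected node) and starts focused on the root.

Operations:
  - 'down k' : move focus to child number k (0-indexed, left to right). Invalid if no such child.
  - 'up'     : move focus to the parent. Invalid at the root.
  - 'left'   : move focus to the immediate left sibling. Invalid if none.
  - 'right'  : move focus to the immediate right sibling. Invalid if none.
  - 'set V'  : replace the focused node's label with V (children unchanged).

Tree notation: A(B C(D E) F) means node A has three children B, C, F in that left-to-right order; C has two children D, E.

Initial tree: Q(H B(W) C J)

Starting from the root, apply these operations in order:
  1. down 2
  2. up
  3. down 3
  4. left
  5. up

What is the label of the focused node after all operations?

Step 1 (down 2): focus=C path=2 depth=1 children=[] left=['H', 'B'] right=['J'] parent=Q
Step 2 (up): focus=Q path=root depth=0 children=['H', 'B', 'C', 'J'] (at root)
Step 3 (down 3): focus=J path=3 depth=1 children=[] left=['H', 'B', 'C'] right=[] parent=Q
Step 4 (left): focus=C path=2 depth=1 children=[] left=['H', 'B'] right=['J'] parent=Q
Step 5 (up): focus=Q path=root depth=0 children=['H', 'B', 'C', 'J'] (at root)

Answer: Q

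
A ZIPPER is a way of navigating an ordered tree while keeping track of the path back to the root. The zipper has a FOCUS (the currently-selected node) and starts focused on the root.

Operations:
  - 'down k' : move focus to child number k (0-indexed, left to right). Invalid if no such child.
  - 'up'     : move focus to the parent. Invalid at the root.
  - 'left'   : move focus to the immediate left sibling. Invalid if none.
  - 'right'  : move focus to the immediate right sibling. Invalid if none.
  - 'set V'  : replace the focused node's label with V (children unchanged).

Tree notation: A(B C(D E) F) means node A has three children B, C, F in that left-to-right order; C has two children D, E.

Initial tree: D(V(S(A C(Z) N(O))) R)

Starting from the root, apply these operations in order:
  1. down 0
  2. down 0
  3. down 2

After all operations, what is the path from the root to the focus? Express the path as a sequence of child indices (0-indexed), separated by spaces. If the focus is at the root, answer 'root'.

Answer: 0 0 2

Derivation:
Step 1 (down 0): focus=V path=0 depth=1 children=['S'] left=[] right=['R'] parent=D
Step 2 (down 0): focus=S path=0/0 depth=2 children=['A', 'C', 'N'] left=[] right=[] parent=V
Step 3 (down 2): focus=N path=0/0/2 depth=3 children=['O'] left=['A', 'C'] right=[] parent=S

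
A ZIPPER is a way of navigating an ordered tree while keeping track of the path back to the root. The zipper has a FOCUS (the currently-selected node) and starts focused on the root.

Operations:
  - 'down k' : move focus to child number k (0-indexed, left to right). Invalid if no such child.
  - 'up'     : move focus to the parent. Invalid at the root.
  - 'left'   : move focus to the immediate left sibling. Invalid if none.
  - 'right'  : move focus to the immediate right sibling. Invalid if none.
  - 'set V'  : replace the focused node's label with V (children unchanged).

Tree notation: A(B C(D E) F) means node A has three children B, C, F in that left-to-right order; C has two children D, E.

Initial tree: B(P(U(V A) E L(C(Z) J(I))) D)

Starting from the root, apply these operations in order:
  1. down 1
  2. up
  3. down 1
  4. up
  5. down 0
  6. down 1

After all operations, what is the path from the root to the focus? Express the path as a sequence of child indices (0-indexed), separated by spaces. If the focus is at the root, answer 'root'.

Answer: 0 1

Derivation:
Step 1 (down 1): focus=D path=1 depth=1 children=[] left=['P'] right=[] parent=B
Step 2 (up): focus=B path=root depth=0 children=['P', 'D'] (at root)
Step 3 (down 1): focus=D path=1 depth=1 children=[] left=['P'] right=[] parent=B
Step 4 (up): focus=B path=root depth=0 children=['P', 'D'] (at root)
Step 5 (down 0): focus=P path=0 depth=1 children=['U', 'E', 'L'] left=[] right=['D'] parent=B
Step 6 (down 1): focus=E path=0/1 depth=2 children=[] left=['U'] right=['L'] parent=P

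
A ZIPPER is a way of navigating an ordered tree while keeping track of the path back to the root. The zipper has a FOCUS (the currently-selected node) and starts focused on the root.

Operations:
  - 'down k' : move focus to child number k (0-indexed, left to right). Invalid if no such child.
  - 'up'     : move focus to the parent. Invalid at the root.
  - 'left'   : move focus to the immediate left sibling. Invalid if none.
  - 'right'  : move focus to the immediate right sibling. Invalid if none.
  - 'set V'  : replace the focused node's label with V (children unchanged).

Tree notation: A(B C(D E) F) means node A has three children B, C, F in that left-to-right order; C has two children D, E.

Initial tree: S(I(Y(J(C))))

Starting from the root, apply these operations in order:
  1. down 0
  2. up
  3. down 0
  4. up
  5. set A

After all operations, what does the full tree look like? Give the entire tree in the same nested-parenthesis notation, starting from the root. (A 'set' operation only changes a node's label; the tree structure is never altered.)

Step 1 (down 0): focus=I path=0 depth=1 children=['Y'] left=[] right=[] parent=S
Step 2 (up): focus=S path=root depth=0 children=['I'] (at root)
Step 3 (down 0): focus=I path=0 depth=1 children=['Y'] left=[] right=[] parent=S
Step 4 (up): focus=S path=root depth=0 children=['I'] (at root)
Step 5 (set A): focus=A path=root depth=0 children=['I'] (at root)

Answer: A(I(Y(J(C))))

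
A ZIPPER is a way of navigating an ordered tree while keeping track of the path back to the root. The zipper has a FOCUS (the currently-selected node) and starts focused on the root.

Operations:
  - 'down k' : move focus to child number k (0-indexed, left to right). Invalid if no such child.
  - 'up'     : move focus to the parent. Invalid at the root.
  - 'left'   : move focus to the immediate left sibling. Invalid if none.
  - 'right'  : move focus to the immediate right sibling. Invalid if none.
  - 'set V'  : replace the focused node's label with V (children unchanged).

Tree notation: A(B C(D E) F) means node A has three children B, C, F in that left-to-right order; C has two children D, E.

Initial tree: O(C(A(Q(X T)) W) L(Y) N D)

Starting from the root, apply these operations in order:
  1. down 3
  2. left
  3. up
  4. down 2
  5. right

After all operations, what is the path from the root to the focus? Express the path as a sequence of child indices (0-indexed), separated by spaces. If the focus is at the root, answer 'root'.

Step 1 (down 3): focus=D path=3 depth=1 children=[] left=['C', 'L', 'N'] right=[] parent=O
Step 2 (left): focus=N path=2 depth=1 children=[] left=['C', 'L'] right=['D'] parent=O
Step 3 (up): focus=O path=root depth=0 children=['C', 'L', 'N', 'D'] (at root)
Step 4 (down 2): focus=N path=2 depth=1 children=[] left=['C', 'L'] right=['D'] parent=O
Step 5 (right): focus=D path=3 depth=1 children=[] left=['C', 'L', 'N'] right=[] parent=O

Answer: 3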